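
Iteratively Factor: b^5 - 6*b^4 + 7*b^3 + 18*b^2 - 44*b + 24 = (b - 2)*(b^4 - 4*b^3 - b^2 + 16*b - 12) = (b - 2)*(b - 1)*(b^3 - 3*b^2 - 4*b + 12) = (b - 2)*(b - 1)*(b + 2)*(b^2 - 5*b + 6) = (b - 3)*(b - 2)*(b - 1)*(b + 2)*(b - 2)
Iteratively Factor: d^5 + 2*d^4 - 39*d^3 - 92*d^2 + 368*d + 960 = (d + 4)*(d^4 - 2*d^3 - 31*d^2 + 32*d + 240) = (d + 3)*(d + 4)*(d^3 - 5*d^2 - 16*d + 80) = (d - 5)*(d + 3)*(d + 4)*(d^2 - 16) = (d - 5)*(d - 4)*(d + 3)*(d + 4)*(d + 4)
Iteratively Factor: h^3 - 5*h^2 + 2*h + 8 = (h - 2)*(h^2 - 3*h - 4) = (h - 2)*(h + 1)*(h - 4)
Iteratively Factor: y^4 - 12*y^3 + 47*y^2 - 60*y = (y - 5)*(y^3 - 7*y^2 + 12*y) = (y - 5)*(y - 3)*(y^2 - 4*y) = y*(y - 5)*(y - 3)*(y - 4)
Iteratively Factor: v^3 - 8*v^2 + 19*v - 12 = (v - 4)*(v^2 - 4*v + 3) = (v - 4)*(v - 1)*(v - 3)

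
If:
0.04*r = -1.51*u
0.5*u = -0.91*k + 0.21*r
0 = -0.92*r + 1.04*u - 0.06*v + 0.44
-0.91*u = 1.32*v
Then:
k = 0.11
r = 0.46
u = -0.01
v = 0.01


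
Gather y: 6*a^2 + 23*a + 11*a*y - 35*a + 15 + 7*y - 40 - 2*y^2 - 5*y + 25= 6*a^2 - 12*a - 2*y^2 + y*(11*a + 2)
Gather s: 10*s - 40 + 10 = 10*s - 30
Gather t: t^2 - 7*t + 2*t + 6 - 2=t^2 - 5*t + 4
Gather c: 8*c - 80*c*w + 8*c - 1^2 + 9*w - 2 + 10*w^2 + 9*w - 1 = c*(16 - 80*w) + 10*w^2 + 18*w - 4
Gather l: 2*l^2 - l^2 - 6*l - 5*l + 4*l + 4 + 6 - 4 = l^2 - 7*l + 6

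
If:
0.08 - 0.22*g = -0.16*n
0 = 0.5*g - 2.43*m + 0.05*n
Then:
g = 0.727272727272727*n + 0.363636363636364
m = 0.170220725776281*n + 0.0748222970445193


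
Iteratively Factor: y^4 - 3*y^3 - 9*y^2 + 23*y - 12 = (y - 1)*(y^3 - 2*y^2 - 11*y + 12) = (y - 4)*(y - 1)*(y^2 + 2*y - 3) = (y - 4)*(y - 1)^2*(y + 3)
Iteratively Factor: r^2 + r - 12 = (r - 3)*(r + 4)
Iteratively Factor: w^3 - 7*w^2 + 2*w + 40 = (w - 4)*(w^2 - 3*w - 10) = (w - 5)*(w - 4)*(w + 2)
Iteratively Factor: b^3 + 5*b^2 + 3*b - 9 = (b - 1)*(b^2 + 6*b + 9) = (b - 1)*(b + 3)*(b + 3)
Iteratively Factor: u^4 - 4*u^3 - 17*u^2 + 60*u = (u - 3)*(u^3 - u^2 - 20*u) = u*(u - 3)*(u^2 - u - 20) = u*(u - 5)*(u - 3)*(u + 4)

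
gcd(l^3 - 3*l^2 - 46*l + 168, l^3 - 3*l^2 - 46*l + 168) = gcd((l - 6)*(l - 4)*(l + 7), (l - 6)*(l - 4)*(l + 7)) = l^3 - 3*l^2 - 46*l + 168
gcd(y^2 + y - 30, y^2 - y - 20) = y - 5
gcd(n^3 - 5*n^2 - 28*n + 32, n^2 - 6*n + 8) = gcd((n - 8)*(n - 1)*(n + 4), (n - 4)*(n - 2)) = 1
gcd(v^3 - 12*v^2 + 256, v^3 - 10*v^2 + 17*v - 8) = v - 8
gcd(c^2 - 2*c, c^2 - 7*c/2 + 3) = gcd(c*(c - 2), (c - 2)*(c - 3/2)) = c - 2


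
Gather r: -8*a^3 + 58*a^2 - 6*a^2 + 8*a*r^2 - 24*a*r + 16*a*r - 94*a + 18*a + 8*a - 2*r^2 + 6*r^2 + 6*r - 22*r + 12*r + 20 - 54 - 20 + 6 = -8*a^3 + 52*a^2 - 68*a + r^2*(8*a + 4) + r*(-8*a - 4) - 48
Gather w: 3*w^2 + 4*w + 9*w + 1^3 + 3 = 3*w^2 + 13*w + 4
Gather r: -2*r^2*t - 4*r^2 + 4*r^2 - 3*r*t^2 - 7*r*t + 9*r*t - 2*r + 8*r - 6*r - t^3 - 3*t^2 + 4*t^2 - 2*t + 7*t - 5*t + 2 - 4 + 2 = -2*r^2*t + r*(-3*t^2 + 2*t) - t^3 + t^2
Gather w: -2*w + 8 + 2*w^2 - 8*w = 2*w^2 - 10*w + 8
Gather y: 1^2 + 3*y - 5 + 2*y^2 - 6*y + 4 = 2*y^2 - 3*y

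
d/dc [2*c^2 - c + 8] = 4*c - 1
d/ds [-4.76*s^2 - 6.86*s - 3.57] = -9.52*s - 6.86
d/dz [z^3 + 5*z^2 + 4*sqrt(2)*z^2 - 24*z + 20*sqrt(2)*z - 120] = 3*z^2 + 10*z + 8*sqrt(2)*z - 24 + 20*sqrt(2)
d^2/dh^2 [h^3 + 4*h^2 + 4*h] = 6*h + 8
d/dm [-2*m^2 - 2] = -4*m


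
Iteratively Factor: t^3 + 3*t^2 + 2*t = (t + 2)*(t^2 + t) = (t + 1)*(t + 2)*(t)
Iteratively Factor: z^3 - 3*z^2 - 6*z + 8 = (z - 1)*(z^2 - 2*z - 8) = (z - 4)*(z - 1)*(z + 2)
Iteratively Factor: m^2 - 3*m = (m)*(m - 3)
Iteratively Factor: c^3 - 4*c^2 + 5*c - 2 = (c - 1)*(c^2 - 3*c + 2) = (c - 2)*(c - 1)*(c - 1)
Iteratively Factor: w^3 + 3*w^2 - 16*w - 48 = (w + 3)*(w^2 - 16) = (w - 4)*(w + 3)*(w + 4)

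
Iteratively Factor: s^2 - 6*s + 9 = (s - 3)*(s - 3)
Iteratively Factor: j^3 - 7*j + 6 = (j + 3)*(j^2 - 3*j + 2) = (j - 1)*(j + 3)*(j - 2)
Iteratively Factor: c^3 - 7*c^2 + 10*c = (c - 5)*(c^2 - 2*c) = c*(c - 5)*(c - 2)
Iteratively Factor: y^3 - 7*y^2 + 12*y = (y - 4)*(y^2 - 3*y) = y*(y - 4)*(y - 3)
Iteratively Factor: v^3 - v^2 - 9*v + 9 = (v + 3)*(v^2 - 4*v + 3) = (v - 1)*(v + 3)*(v - 3)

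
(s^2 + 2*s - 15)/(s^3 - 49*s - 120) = (s - 3)/(s^2 - 5*s - 24)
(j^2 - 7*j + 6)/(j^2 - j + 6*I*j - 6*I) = (j - 6)/(j + 6*I)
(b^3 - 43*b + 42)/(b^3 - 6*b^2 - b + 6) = (b + 7)/(b + 1)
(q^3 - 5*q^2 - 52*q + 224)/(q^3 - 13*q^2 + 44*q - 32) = (q + 7)/(q - 1)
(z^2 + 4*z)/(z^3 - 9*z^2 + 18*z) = (z + 4)/(z^2 - 9*z + 18)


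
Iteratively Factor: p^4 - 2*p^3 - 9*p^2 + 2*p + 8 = (p + 1)*(p^3 - 3*p^2 - 6*p + 8) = (p - 1)*(p + 1)*(p^2 - 2*p - 8) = (p - 1)*(p + 1)*(p + 2)*(p - 4)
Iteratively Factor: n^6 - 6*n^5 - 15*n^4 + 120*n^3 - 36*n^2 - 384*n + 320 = (n - 5)*(n^5 - n^4 - 20*n^3 + 20*n^2 + 64*n - 64) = (n - 5)*(n - 1)*(n^4 - 20*n^2 + 64) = (n - 5)*(n - 1)*(n + 2)*(n^3 - 2*n^2 - 16*n + 32) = (n - 5)*(n - 2)*(n - 1)*(n + 2)*(n^2 - 16) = (n - 5)*(n - 2)*(n - 1)*(n + 2)*(n + 4)*(n - 4)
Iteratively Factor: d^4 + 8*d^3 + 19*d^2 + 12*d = (d + 3)*(d^3 + 5*d^2 + 4*d) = d*(d + 3)*(d^2 + 5*d + 4) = d*(d + 3)*(d + 4)*(d + 1)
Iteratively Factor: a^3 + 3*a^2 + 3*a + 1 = (a + 1)*(a^2 + 2*a + 1) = (a + 1)^2*(a + 1)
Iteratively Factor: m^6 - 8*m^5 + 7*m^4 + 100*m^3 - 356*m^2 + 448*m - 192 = (m - 2)*(m^5 - 6*m^4 - 5*m^3 + 90*m^2 - 176*m + 96) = (m - 2)*(m + 4)*(m^4 - 10*m^3 + 35*m^2 - 50*m + 24) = (m - 4)*(m - 2)*(m + 4)*(m^3 - 6*m^2 + 11*m - 6) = (m - 4)*(m - 2)^2*(m + 4)*(m^2 - 4*m + 3) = (m - 4)*(m - 2)^2*(m - 1)*(m + 4)*(m - 3)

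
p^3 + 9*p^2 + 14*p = p*(p + 2)*(p + 7)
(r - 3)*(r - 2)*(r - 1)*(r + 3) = r^4 - 3*r^3 - 7*r^2 + 27*r - 18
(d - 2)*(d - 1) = d^2 - 3*d + 2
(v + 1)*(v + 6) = v^2 + 7*v + 6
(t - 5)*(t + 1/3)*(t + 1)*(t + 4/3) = t^4 - 7*t^3/3 - 101*t^2/9 - 91*t/9 - 20/9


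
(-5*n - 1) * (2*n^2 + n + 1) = -10*n^3 - 7*n^2 - 6*n - 1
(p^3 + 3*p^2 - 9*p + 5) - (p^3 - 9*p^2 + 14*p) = 12*p^2 - 23*p + 5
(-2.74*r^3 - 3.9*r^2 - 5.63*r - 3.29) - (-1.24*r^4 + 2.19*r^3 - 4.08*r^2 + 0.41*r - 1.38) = 1.24*r^4 - 4.93*r^3 + 0.18*r^2 - 6.04*r - 1.91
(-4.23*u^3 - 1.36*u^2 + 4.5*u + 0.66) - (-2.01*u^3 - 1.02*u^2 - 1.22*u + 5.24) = -2.22*u^3 - 0.34*u^2 + 5.72*u - 4.58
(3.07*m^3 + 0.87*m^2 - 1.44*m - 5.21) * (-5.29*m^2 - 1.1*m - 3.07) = -16.2403*m^5 - 7.9793*m^4 - 2.7643*m^3 + 26.474*m^2 + 10.1518*m + 15.9947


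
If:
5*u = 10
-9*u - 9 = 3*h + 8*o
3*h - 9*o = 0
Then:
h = -81/17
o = -27/17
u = 2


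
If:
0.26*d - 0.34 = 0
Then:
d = 1.31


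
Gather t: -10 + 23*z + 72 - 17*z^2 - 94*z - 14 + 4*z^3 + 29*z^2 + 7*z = 4*z^3 + 12*z^2 - 64*z + 48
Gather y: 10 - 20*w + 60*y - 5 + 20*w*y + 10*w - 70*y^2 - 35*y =-10*w - 70*y^2 + y*(20*w + 25) + 5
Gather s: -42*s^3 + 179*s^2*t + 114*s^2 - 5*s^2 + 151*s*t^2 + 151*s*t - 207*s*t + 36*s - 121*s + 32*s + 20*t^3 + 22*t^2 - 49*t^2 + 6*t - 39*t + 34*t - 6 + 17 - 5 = -42*s^3 + s^2*(179*t + 109) + s*(151*t^2 - 56*t - 53) + 20*t^3 - 27*t^2 + t + 6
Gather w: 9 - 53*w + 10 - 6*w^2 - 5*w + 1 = -6*w^2 - 58*w + 20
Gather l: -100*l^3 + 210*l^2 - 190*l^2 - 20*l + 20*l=-100*l^3 + 20*l^2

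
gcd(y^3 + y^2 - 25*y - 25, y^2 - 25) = y^2 - 25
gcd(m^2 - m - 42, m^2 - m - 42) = m^2 - m - 42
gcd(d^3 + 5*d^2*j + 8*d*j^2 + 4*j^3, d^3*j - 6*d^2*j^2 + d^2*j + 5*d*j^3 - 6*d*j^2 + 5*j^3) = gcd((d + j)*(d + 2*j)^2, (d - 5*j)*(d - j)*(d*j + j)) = 1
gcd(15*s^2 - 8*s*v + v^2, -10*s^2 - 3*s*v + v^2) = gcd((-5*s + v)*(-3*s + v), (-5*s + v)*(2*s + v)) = 5*s - v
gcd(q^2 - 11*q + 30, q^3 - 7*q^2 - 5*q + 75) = q - 5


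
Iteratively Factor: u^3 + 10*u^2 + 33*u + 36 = (u + 4)*(u^2 + 6*u + 9) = (u + 3)*(u + 4)*(u + 3)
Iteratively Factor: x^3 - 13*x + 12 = (x - 3)*(x^2 + 3*x - 4) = (x - 3)*(x + 4)*(x - 1)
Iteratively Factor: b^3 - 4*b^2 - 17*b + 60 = (b - 5)*(b^2 + b - 12) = (b - 5)*(b - 3)*(b + 4)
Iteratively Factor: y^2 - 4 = (y + 2)*(y - 2)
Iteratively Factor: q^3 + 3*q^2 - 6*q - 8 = (q + 1)*(q^2 + 2*q - 8) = (q - 2)*(q + 1)*(q + 4)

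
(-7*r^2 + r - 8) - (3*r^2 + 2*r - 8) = -10*r^2 - r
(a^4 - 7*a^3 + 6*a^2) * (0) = 0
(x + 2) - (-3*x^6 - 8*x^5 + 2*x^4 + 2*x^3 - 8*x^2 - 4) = 3*x^6 + 8*x^5 - 2*x^4 - 2*x^3 + 8*x^2 + x + 6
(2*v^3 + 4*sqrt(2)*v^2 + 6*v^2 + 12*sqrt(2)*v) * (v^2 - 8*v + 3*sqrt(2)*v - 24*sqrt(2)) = 2*v^5 - 10*v^4 + 10*sqrt(2)*v^4 - 50*sqrt(2)*v^3 - 24*v^3 - 240*sqrt(2)*v^2 - 120*v^2 - 576*v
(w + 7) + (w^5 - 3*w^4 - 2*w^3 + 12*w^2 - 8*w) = w^5 - 3*w^4 - 2*w^3 + 12*w^2 - 7*w + 7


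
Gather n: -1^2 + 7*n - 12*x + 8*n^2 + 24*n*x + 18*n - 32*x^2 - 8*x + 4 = 8*n^2 + n*(24*x + 25) - 32*x^2 - 20*x + 3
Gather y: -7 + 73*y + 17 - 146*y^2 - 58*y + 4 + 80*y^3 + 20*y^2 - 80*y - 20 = 80*y^3 - 126*y^2 - 65*y - 6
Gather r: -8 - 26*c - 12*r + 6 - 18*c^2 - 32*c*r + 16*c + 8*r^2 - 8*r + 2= -18*c^2 - 10*c + 8*r^2 + r*(-32*c - 20)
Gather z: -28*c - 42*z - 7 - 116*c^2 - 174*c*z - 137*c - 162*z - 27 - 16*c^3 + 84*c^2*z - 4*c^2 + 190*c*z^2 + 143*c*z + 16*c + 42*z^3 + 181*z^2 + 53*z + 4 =-16*c^3 - 120*c^2 - 149*c + 42*z^3 + z^2*(190*c + 181) + z*(84*c^2 - 31*c - 151) - 30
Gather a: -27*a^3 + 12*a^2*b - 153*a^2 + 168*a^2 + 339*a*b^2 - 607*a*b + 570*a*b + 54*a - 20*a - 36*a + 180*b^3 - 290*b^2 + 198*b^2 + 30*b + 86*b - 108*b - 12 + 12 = -27*a^3 + a^2*(12*b + 15) + a*(339*b^2 - 37*b - 2) + 180*b^3 - 92*b^2 + 8*b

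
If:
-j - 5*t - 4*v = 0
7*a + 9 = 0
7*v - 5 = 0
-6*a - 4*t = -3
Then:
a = -9/7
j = -65/4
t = 75/28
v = 5/7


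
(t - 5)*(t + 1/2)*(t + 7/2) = t^3 - t^2 - 73*t/4 - 35/4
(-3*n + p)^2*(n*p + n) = 9*n^3*p + 9*n^3 - 6*n^2*p^2 - 6*n^2*p + n*p^3 + n*p^2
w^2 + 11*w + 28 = (w + 4)*(w + 7)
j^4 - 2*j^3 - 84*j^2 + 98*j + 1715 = (j - 7)^2*(j + 5)*(j + 7)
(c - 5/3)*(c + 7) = c^2 + 16*c/3 - 35/3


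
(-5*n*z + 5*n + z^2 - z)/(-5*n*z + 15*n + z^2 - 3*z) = (z - 1)/(z - 3)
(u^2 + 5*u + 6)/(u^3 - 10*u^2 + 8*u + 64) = (u + 3)/(u^2 - 12*u + 32)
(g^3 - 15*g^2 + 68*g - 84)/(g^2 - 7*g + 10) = (g^2 - 13*g + 42)/(g - 5)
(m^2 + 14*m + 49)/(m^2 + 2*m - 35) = (m + 7)/(m - 5)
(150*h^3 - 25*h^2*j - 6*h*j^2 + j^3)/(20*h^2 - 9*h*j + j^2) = (30*h^2 + h*j - j^2)/(4*h - j)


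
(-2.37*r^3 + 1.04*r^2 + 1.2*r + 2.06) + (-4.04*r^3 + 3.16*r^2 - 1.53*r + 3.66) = -6.41*r^3 + 4.2*r^2 - 0.33*r + 5.72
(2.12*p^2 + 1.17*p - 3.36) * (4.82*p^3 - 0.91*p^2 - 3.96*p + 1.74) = 10.2184*p^5 + 3.7102*p^4 - 25.6551*p^3 + 2.1132*p^2 + 15.3414*p - 5.8464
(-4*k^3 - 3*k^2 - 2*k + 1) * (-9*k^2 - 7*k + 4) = 36*k^5 + 55*k^4 + 23*k^3 - 7*k^2 - 15*k + 4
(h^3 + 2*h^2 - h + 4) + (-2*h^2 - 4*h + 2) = h^3 - 5*h + 6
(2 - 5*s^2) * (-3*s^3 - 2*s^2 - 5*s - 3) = 15*s^5 + 10*s^4 + 19*s^3 + 11*s^2 - 10*s - 6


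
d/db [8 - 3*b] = -3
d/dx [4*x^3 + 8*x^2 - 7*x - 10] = 12*x^2 + 16*x - 7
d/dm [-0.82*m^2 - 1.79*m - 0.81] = -1.64*m - 1.79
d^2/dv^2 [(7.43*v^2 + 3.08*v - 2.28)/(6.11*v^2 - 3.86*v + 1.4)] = (580.432892*v^3 - 892.040448*v^2 + 164.559408*v + 33.478304)/(228.099131*v^6 - 432.305718*v^5 + 429.904488*v^4 - 255.623096*v^3 + 98.50512*v^2 - 22.6968*v + 2.744)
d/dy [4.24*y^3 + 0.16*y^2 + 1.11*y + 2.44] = 12.72*y^2 + 0.32*y + 1.11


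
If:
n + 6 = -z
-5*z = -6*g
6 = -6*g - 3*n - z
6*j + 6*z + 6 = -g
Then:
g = 10/3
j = -50/9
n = -10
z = 4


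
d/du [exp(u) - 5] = exp(u)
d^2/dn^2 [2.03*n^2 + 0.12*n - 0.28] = 4.06000000000000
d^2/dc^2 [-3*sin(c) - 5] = 3*sin(c)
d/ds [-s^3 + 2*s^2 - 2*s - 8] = -3*s^2 + 4*s - 2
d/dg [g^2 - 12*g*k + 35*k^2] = 2*g - 12*k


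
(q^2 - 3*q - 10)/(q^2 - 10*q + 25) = (q + 2)/(q - 5)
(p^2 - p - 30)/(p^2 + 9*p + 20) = (p - 6)/(p + 4)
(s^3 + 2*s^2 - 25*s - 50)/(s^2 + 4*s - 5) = (s^2 - 3*s - 10)/(s - 1)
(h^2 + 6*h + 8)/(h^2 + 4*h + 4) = (h + 4)/(h + 2)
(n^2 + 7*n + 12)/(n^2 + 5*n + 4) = (n + 3)/(n + 1)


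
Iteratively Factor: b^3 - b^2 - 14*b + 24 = (b + 4)*(b^2 - 5*b + 6) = (b - 3)*(b + 4)*(b - 2)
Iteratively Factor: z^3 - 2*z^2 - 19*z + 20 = (z - 5)*(z^2 + 3*z - 4) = (z - 5)*(z + 4)*(z - 1)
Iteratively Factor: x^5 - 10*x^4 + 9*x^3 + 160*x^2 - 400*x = (x)*(x^4 - 10*x^3 + 9*x^2 + 160*x - 400) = x*(x - 5)*(x^3 - 5*x^2 - 16*x + 80) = x*(x - 5)^2*(x^2 - 16) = x*(x - 5)^2*(x - 4)*(x + 4)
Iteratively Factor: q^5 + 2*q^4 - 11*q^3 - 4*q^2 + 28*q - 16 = (q + 2)*(q^4 - 11*q^2 + 18*q - 8) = (q - 1)*(q + 2)*(q^3 + q^2 - 10*q + 8) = (q - 1)^2*(q + 2)*(q^2 + 2*q - 8) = (q - 1)^2*(q + 2)*(q + 4)*(q - 2)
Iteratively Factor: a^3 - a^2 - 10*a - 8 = (a + 1)*(a^2 - 2*a - 8) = (a - 4)*(a + 1)*(a + 2)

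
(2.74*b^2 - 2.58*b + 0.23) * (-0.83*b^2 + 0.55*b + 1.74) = -2.2742*b^4 + 3.6484*b^3 + 3.1577*b^2 - 4.3627*b + 0.4002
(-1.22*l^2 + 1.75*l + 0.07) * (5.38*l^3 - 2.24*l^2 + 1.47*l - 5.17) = -6.5636*l^5 + 12.1478*l^4 - 5.3368*l^3 + 8.7231*l^2 - 8.9446*l - 0.3619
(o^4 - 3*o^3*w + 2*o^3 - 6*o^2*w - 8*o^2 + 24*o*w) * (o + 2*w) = o^5 - o^4*w + 2*o^4 - 6*o^3*w^2 - 2*o^3*w - 8*o^3 - 12*o^2*w^2 + 8*o^2*w + 48*o*w^2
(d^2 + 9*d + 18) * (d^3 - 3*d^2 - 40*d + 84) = d^5 + 6*d^4 - 49*d^3 - 330*d^2 + 36*d + 1512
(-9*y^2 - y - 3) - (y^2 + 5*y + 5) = -10*y^2 - 6*y - 8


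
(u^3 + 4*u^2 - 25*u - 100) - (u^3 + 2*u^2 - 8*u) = 2*u^2 - 17*u - 100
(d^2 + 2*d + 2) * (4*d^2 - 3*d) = 4*d^4 + 5*d^3 + 2*d^2 - 6*d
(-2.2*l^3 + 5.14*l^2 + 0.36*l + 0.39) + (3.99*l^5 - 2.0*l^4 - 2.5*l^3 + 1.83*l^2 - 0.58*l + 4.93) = 3.99*l^5 - 2.0*l^4 - 4.7*l^3 + 6.97*l^2 - 0.22*l + 5.32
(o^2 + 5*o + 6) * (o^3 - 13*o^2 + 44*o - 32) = o^5 - 8*o^4 - 15*o^3 + 110*o^2 + 104*o - 192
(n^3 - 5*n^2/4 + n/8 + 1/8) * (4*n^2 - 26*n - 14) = 4*n^5 - 31*n^4 + 19*n^3 + 59*n^2/4 - 5*n - 7/4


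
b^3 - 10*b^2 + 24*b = b*(b - 6)*(b - 4)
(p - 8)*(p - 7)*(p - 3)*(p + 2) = p^4 - 16*p^3 + 65*p^2 + 34*p - 336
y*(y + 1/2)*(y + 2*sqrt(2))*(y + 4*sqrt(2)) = y^4 + y^3/2 + 6*sqrt(2)*y^3 + 3*sqrt(2)*y^2 + 16*y^2 + 8*y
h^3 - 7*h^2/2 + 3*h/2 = h*(h - 3)*(h - 1/2)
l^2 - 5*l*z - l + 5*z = (l - 1)*(l - 5*z)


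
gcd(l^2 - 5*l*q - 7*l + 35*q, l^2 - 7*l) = l - 7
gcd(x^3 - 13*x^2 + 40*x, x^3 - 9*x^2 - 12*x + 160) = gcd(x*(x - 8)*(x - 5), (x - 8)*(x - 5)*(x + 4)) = x^2 - 13*x + 40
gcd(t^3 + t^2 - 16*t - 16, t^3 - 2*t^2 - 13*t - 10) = t + 1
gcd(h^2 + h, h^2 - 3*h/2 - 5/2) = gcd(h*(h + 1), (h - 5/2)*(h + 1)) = h + 1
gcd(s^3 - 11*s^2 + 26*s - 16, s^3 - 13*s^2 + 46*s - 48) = s^2 - 10*s + 16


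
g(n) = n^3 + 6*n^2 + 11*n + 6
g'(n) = 3*n^2 + 12*n + 11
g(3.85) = 194.35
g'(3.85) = 101.67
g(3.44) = 155.55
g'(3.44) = 87.78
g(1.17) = 28.69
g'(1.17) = 29.15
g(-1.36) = -0.38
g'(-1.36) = 0.23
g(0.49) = 12.95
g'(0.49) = 17.60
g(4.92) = 324.45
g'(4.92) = 142.66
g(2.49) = 86.03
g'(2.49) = 59.48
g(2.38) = 79.65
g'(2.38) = 56.55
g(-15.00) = -2184.00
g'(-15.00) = 506.00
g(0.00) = 6.00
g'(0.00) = 11.00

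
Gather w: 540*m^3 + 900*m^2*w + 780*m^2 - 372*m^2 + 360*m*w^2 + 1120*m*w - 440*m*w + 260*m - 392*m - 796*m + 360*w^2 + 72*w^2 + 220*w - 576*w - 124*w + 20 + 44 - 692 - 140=540*m^3 + 408*m^2 - 928*m + w^2*(360*m + 432) + w*(900*m^2 + 680*m - 480) - 768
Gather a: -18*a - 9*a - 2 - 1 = -27*a - 3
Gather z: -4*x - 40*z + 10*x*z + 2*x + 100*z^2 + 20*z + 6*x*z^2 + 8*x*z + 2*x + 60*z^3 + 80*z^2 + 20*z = 18*x*z + 60*z^3 + z^2*(6*x + 180)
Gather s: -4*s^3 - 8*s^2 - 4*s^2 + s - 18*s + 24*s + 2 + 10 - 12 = -4*s^3 - 12*s^2 + 7*s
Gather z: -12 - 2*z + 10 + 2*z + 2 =0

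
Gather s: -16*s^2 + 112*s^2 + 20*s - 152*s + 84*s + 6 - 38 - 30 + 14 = 96*s^2 - 48*s - 48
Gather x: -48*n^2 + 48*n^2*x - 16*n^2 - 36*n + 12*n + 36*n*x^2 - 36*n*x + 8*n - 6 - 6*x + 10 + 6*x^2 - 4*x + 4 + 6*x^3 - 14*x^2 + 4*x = -64*n^2 - 16*n + 6*x^3 + x^2*(36*n - 8) + x*(48*n^2 - 36*n - 6) + 8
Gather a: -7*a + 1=1 - 7*a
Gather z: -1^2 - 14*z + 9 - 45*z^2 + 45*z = -45*z^2 + 31*z + 8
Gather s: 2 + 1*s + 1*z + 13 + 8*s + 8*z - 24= 9*s + 9*z - 9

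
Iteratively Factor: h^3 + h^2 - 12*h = (h + 4)*(h^2 - 3*h) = (h - 3)*(h + 4)*(h)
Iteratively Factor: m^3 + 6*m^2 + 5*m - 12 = (m + 4)*(m^2 + 2*m - 3) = (m - 1)*(m + 4)*(m + 3)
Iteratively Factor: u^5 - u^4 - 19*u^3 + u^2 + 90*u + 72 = (u + 3)*(u^4 - 4*u^3 - 7*u^2 + 22*u + 24) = (u - 4)*(u + 3)*(u^3 - 7*u - 6) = (u - 4)*(u + 1)*(u + 3)*(u^2 - u - 6) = (u - 4)*(u - 3)*(u + 1)*(u + 3)*(u + 2)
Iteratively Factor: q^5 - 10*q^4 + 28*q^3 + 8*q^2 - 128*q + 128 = (q - 2)*(q^4 - 8*q^3 + 12*q^2 + 32*q - 64) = (q - 2)*(q + 2)*(q^3 - 10*q^2 + 32*q - 32) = (q - 2)^2*(q + 2)*(q^2 - 8*q + 16) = (q - 4)*(q - 2)^2*(q + 2)*(q - 4)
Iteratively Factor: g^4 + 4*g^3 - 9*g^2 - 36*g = (g + 3)*(g^3 + g^2 - 12*g) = (g - 3)*(g + 3)*(g^2 + 4*g) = g*(g - 3)*(g + 3)*(g + 4)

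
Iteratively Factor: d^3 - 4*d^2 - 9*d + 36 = (d - 3)*(d^2 - d - 12) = (d - 4)*(d - 3)*(d + 3)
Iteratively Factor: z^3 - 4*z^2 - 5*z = (z)*(z^2 - 4*z - 5) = z*(z - 5)*(z + 1)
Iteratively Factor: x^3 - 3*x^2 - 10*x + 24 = (x - 2)*(x^2 - x - 12) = (x - 2)*(x + 3)*(x - 4)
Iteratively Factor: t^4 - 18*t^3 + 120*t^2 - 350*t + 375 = (t - 5)*(t^3 - 13*t^2 + 55*t - 75) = (t - 5)^2*(t^2 - 8*t + 15) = (t - 5)^3*(t - 3)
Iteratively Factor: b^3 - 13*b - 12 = (b + 3)*(b^2 - 3*b - 4) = (b - 4)*(b + 3)*(b + 1)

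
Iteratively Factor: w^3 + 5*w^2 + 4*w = (w)*(w^2 + 5*w + 4) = w*(w + 1)*(w + 4)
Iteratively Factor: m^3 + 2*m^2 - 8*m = (m + 4)*(m^2 - 2*m) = (m - 2)*(m + 4)*(m)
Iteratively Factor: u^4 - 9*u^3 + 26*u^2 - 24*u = (u)*(u^3 - 9*u^2 + 26*u - 24) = u*(u - 3)*(u^2 - 6*u + 8) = u*(u - 3)*(u - 2)*(u - 4)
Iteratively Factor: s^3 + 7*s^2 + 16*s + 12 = (s + 3)*(s^2 + 4*s + 4) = (s + 2)*(s + 3)*(s + 2)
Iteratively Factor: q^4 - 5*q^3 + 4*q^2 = (q)*(q^3 - 5*q^2 + 4*q) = q*(q - 1)*(q^2 - 4*q) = q^2*(q - 1)*(q - 4)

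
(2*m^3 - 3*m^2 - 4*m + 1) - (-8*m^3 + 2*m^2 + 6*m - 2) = 10*m^3 - 5*m^2 - 10*m + 3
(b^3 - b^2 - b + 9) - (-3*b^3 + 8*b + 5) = 4*b^3 - b^2 - 9*b + 4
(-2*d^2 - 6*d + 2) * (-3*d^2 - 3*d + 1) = 6*d^4 + 24*d^3 + 10*d^2 - 12*d + 2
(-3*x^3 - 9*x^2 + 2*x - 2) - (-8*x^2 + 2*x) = -3*x^3 - x^2 - 2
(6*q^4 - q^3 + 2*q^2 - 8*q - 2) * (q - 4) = 6*q^5 - 25*q^4 + 6*q^3 - 16*q^2 + 30*q + 8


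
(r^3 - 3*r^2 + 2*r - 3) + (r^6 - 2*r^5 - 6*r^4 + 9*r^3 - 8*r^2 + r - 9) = r^6 - 2*r^5 - 6*r^4 + 10*r^3 - 11*r^2 + 3*r - 12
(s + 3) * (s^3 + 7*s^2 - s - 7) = s^4 + 10*s^3 + 20*s^2 - 10*s - 21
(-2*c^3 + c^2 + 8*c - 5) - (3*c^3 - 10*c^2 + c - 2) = -5*c^3 + 11*c^2 + 7*c - 3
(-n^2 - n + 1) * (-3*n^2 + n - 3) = 3*n^4 + 2*n^3 - n^2 + 4*n - 3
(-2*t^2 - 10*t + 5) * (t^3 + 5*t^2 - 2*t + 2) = -2*t^5 - 20*t^4 - 41*t^3 + 41*t^2 - 30*t + 10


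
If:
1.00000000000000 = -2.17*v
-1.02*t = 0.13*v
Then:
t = 0.06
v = -0.46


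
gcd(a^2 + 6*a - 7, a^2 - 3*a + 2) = a - 1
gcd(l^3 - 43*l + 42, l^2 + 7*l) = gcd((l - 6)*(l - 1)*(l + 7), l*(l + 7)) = l + 7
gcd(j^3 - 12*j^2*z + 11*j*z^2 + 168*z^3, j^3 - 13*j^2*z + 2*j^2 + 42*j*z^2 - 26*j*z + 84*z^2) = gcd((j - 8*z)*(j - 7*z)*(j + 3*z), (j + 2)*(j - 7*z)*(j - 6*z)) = -j + 7*z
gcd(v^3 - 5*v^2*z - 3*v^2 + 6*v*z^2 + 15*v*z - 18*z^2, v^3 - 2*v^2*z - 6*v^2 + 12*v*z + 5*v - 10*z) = -v + 2*z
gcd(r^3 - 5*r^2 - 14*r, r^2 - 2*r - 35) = r - 7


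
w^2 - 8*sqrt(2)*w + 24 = (w - 6*sqrt(2))*(w - 2*sqrt(2))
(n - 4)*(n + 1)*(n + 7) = n^3 + 4*n^2 - 25*n - 28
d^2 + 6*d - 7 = (d - 1)*(d + 7)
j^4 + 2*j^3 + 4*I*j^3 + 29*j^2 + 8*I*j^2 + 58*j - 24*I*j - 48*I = (j + 2)*(j - 3*I)*(j - I)*(j + 8*I)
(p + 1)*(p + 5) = p^2 + 6*p + 5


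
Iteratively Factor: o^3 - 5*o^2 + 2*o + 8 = (o - 4)*(o^2 - o - 2) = (o - 4)*(o + 1)*(o - 2)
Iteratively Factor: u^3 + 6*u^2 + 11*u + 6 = (u + 1)*(u^2 + 5*u + 6) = (u + 1)*(u + 3)*(u + 2)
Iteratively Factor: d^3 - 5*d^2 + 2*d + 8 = (d - 4)*(d^2 - d - 2) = (d - 4)*(d - 2)*(d + 1)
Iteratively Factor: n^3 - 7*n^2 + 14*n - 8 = (n - 2)*(n^2 - 5*n + 4) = (n - 4)*(n - 2)*(n - 1)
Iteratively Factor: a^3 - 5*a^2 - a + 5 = (a - 5)*(a^2 - 1) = (a - 5)*(a - 1)*(a + 1)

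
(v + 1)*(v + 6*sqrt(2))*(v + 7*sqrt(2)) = v^3 + v^2 + 13*sqrt(2)*v^2 + 13*sqrt(2)*v + 84*v + 84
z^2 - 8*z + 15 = (z - 5)*(z - 3)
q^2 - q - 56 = (q - 8)*(q + 7)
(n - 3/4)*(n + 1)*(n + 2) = n^3 + 9*n^2/4 - n/4 - 3/2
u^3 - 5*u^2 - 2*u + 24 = (u - 4)*(u - 3)*(u + 2)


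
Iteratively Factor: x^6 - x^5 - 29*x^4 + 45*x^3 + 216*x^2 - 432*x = (x - 3)*(x^5 + 2*x^4 - 23*x^3 - 24*x^2 + 144*x) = x*(x - 3)*(x^4 + 2*x^3 - 23*x^2 - 24*x + 144) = x*(x - 3)^2*(x^3 + 5*x^2 - 8*x - 48) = x*(x - 3)^3*(x^2 + 8*x + 16) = x*(x - 3)^3*(x + 4)*(x + 4)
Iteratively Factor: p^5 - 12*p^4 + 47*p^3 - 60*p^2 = (p)*(p^4 - 12*p^3 + 47*p^2 - 60*p) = p*(p - 3)*(p^3 - 9*p^2 + 20*p) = p^2*(p - 3)*(p^2 - 9*p + 20) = p^2*(p - 4)*(p - 3)*(p - 5)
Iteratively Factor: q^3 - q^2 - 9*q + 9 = (q - 3)*(q^2 + 2*q - 3) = (q - 3)*(q + 3)*(q - 1)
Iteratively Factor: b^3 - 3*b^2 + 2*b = (b)*(b^2 - 3*b + 2) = b*(b - 2)*(b - 1)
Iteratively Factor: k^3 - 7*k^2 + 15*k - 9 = (k - 3)*(k^2 - 4*k + 3) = (k - 3)*(k - 1)*(k - 3)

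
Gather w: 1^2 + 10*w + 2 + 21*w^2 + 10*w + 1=21*w^2 + 20*w + 4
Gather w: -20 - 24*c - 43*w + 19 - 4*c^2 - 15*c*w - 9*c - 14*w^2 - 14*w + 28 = -4*c^2 - 33*c - 14*w^2 + w*(-15*c - 57) + 27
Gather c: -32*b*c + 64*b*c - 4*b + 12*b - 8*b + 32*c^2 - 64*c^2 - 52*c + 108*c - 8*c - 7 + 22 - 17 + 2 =-32*c^2 + c*(32*b + 48)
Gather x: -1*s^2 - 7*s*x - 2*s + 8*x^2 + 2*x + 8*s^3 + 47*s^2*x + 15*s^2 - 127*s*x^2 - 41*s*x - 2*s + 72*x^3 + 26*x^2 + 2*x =8*s^3 + 14*s^2 - 4*s + 72*x^3 + x^2*(34 - 127*s) + x*(47*s^2 - 48*s + 4)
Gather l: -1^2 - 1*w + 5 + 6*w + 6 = 5*w + 10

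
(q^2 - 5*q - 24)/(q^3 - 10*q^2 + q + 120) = 1/(q - 5)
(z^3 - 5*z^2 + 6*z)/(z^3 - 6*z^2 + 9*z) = (z - 2)/(z - 3)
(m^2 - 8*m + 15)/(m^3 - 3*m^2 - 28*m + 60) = (m^2 - 8*m + 15)/(m^3 - 3*m^2 - 28*m + 60)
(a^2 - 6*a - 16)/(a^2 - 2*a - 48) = (a + 2)/(a + 6)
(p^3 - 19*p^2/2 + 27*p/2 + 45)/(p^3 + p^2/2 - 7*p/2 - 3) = (p^2 - 11*p + 30)/(p^2 - p - 2)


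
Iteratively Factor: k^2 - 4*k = (k)*(k - 4)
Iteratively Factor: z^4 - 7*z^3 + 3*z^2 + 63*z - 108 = (z - 3)*(z^3 - 4*z^2 - 9*z + 36) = (z - 3)^2*(z^2 - z - 12) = (z - 4)*(z - 3)^2*(z + 3)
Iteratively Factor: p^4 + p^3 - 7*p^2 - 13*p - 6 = (p - 3)*(p^3 + 4*p^2 + 5*p + 2) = (p - 3)*(p + 1)*(p^2 + 3*p + 2) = (p - 3)*(p + 1)^2*(p + 2)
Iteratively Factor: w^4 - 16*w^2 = (w)*(w^3 - 16*w) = w*(w + 4)*(w^2 - 4*w) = w^2*(w + 4)*(w - 4)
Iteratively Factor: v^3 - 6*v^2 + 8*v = (v - 2)*(v^2 - 4*v) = (v - 4)*(v - 2)*(v)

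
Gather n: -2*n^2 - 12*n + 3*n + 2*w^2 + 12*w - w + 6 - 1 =-2*n^2 - 9*n + 2*w^2 + 11*w + 5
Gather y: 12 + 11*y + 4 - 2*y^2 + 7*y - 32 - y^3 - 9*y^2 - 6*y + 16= -y^3 - 11*y^2 + 12*y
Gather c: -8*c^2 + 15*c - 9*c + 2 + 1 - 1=-8*c^2 + 6*c + 2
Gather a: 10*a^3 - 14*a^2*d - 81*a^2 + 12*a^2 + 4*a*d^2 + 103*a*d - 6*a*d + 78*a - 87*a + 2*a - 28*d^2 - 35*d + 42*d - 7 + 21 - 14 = 10*a^3 + a^2*(-14*d - 69) + a*(4*d^2 + 97*d - 7) - 28*d^2 + 7*d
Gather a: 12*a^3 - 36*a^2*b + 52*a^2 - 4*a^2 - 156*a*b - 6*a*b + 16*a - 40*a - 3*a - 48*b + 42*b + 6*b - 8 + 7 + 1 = 12*a^3 + a^2*(48 - 36*b) + a*(-162*b - 27)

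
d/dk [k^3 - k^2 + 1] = k*(3*k - 2)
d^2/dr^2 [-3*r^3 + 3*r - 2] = -18*r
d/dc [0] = 0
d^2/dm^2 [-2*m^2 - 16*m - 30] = -4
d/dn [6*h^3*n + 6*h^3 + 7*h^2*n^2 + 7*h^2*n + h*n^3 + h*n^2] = h*(6*h^2 + 14*h*n + 7*h + 3*n^2 + 2*n)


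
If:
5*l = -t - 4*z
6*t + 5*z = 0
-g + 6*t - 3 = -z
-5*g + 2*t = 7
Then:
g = -69/55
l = 76/275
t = 4/11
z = -24/55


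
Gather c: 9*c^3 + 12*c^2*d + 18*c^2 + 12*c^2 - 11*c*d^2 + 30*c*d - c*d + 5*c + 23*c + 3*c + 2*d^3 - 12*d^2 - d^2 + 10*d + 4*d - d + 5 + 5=9*c^3 + c^2*(12*d + 30) + c*(-11*d^2 + 29*d + 31) + 2*d^3 - 13*d^2 + 13*d + 10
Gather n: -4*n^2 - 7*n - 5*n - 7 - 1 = -4*n^2 - 12*n - 8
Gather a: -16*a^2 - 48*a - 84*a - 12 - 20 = -16*a^2 - 132*a - 32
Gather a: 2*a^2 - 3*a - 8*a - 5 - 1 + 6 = 2*a^2 - 11*a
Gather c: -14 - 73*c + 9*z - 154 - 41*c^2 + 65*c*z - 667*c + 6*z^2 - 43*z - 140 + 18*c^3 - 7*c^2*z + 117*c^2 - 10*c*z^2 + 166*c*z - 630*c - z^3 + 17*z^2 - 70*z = 18*c^3 + c^2*(76 - 7*z) + c*(-10*z^2 + 231*z - 1370) - z^3 + 23*z^2 - 104*z - 308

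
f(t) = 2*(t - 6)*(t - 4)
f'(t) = 4*t - 20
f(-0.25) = 53.12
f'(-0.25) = -21.00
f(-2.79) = 119.37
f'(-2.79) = -31.16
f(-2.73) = 117.51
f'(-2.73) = -30.92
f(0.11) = 45.82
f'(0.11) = -19.56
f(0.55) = 37.60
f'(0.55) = -17.80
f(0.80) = 33.28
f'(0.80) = -16.80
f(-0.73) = 63.67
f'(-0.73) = -22.92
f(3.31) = 3.71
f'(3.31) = -6.76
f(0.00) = 48.00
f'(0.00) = -20.00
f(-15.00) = 798.00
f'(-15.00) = -80.00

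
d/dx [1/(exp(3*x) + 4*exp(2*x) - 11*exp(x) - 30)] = (-3*exp(2*x) - 8*exp(x) + 11)*exp(x)/(exp(3*x) + 4*exp(2*x) - 11*exp(x) - 30)^2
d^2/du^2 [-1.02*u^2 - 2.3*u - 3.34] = -2.04000000000000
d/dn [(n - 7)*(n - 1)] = 2*n - 8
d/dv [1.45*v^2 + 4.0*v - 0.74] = 2.9*v + 4.0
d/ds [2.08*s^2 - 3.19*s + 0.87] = 4.16*s - 3.19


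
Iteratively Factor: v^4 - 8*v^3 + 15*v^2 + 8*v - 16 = (v - 4)*(v^3 - 4*v^2 - v + 4) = (v - 4)*(v + 1)*(v^2 - 5*v + 4) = (v - 4)*(v - 1)*(v + 1)*(v - 4)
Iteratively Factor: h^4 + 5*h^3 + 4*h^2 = (h)*(h^3 + 5*h^2 + 4*h) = h*(h + 4)*(h^2 + h) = h^2*(h + 4)*(h + 1)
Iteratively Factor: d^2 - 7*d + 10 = (d - 5)*(d - 2)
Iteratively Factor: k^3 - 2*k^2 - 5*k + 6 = (k - 3)*(k^2 + k - 2) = (k - 3)*(k - 1)*(k + 2)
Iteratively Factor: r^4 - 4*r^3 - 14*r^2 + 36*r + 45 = (r + 3)*(r^3 - 7*r^2 + 7*r + 15) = (r + 1)*(r + 3)*(r^2 - 8*r + 15) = (r - 3)*(r + 1)*(r + 3)*(r - 5)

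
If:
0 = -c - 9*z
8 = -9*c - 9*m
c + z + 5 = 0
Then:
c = -45/8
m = 341/72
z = 5/8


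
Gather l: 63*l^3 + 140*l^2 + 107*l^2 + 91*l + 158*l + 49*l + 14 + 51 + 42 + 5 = 63*l^3 + 247*l^2 + 298*l + 112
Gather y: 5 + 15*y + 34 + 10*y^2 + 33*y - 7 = 10*y^2 + 48*y + 32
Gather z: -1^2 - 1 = -2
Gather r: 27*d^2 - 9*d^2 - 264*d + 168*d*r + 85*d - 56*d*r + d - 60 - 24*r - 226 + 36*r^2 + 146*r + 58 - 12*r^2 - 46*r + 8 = 18*d^2 - 178*d + 24*r^2 + r*(112*d + 76) - 220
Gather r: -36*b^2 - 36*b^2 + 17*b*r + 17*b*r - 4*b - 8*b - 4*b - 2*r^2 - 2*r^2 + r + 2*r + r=-72*b^2 - 16*b - 4*r^2 + r*(34*b + 4)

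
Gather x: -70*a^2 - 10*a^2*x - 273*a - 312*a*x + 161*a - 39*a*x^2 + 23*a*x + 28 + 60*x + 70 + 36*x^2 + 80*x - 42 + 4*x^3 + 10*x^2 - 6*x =-70*a^2 - 112*a + 4*x^3 + x^2*(46 - 39*a) + x*(-10*a^2 - 289*a + 134) + 56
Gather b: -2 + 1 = -1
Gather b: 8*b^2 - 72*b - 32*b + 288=8*b^2 - 104*b + 288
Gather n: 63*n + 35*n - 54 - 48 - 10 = 98*n - 112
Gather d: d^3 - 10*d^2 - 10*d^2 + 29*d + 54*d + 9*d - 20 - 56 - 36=d^3 - 20*d^2 + 92*d - 112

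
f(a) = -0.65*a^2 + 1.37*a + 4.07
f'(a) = 1.37 - 1.3*a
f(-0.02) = 4.04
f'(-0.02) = 1.40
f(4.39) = -2.44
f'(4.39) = -4.34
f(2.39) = 3.63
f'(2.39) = -1.74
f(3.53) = 0.81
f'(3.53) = -3.22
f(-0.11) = 3.91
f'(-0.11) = 1.51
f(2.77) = 2.88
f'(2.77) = -2.23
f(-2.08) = -1.59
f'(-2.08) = 4.07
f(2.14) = 4.03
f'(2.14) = -1.41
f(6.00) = -11.11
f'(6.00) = -6.43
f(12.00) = -73.09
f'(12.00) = -14.23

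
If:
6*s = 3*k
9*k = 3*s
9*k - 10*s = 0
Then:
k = 0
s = 0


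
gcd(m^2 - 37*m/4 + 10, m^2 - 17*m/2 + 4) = m - 8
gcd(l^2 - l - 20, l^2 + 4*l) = l + 4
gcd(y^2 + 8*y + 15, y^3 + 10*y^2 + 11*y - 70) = y + 5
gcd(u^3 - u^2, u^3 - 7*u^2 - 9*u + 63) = 1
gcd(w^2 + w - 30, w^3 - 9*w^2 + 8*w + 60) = w - 5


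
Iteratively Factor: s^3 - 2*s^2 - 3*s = (s + 1)*(s^2 - 3*s) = s*(s + 1)*(s - 3)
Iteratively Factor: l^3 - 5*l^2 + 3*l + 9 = (l + 1)*(l^2 - 6*l + 9) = (l - 3)*(l + 1)*(l - 3)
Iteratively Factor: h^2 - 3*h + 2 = (h - 2)*(h - 1)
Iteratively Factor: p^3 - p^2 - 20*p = (p - 5)*(p^2 + 4*p) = (p - 5)*(p + 4)*(p)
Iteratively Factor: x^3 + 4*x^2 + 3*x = (x)*(x^2 + 4*x + 3) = x*(x + 3)*(x + 1)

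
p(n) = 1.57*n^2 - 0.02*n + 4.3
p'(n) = 3.14*n - 0.02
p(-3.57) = 24.38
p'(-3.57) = -11.23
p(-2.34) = 12.94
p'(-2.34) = -7.37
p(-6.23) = 65.36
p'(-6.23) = -19.58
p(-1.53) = 8.01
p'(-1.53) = -4.82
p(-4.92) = 42.40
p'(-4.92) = -15.47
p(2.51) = 14.14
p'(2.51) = 7.86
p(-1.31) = 7.02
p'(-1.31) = -4.13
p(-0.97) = 5.80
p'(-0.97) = -3.07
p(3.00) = 18.37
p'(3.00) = 9.40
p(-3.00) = 18.49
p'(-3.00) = -9.44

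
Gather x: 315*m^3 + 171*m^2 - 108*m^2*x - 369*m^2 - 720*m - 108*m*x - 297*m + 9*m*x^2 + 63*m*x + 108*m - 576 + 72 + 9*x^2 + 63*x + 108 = 315*m^3 - 198*m^2 - 909*m + x^2*(9*m + 9) + x*(-108*m^2 - 45*m + 63) - 396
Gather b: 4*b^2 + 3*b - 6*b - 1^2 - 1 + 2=4*b^2 - 3*b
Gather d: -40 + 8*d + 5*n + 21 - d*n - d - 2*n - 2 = d*(7 - n) + 3*n - 21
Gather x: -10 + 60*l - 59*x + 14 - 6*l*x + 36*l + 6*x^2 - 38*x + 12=96*l + 6*x^2 + x*(-6*l - 97) + 16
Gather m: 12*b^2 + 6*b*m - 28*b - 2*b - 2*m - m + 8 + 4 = 12*b^2 - 30*b + m*(6*b - 3) + 12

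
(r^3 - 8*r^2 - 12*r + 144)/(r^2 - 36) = (r^2 - 2*r - 24)/(r + 6)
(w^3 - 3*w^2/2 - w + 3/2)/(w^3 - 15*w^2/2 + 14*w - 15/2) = (w + 1)/(w - 5)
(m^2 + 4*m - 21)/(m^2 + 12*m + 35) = (m - 3)/(m + 5)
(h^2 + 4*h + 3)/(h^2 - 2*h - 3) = (h + 3)/(h - 3)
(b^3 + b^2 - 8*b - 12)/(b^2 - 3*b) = b + 4 + 4/b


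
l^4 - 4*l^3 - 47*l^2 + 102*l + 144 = (l - 8)*(l - 3)*(l + 1)*(l + 6)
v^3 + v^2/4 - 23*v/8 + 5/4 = (v - 5/4)*(v - 1/2)*(v + 2)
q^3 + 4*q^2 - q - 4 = (q - 1)*(q + 1)*(q + 4)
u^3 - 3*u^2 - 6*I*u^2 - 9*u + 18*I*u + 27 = (u - 3)*(u - 3*I)^2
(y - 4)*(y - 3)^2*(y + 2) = y^4 - 8*y^3 + 13*y^2 + 30*y - 72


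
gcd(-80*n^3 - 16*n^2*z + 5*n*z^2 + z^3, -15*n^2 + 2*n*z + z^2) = 5*n + z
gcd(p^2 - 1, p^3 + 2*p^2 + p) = p + 1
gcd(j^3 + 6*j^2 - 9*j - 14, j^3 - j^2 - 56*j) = j + 7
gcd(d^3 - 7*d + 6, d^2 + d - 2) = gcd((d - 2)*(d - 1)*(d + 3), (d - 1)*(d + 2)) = d - 1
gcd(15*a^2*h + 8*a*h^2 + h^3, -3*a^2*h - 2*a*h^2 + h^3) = h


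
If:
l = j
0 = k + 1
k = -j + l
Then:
No Solution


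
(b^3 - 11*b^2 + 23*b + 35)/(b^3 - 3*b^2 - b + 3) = (b^2 - 12*b + 35)/(b^2 - 4*b + 3)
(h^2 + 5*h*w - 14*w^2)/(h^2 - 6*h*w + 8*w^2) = (-h - 7*w)/(-h + 4*w)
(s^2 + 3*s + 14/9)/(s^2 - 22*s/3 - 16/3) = (s + 7/3)/(s - 8)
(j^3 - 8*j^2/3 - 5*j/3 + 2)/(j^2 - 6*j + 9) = (3*j^2 + j - 2)/(3*(j - 3))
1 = 1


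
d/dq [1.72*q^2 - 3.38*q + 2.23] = 3.44*q - 3.38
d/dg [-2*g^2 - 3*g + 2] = -4*g - 3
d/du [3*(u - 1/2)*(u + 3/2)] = 6*u + 3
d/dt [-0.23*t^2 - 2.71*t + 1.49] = -0.46*t - 2.71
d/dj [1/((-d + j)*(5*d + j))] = ((-d + j)*(5*d + j) + (d - j)^2)/((d - j)^3*(5*d + j)^2)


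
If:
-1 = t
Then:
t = -1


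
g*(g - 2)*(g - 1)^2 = g^4 - 4*g^3 + 5*g^2 - 2*g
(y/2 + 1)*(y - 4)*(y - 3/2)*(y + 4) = y^4/2 + y^3/4 - 19*y^2/2 - 4*y + 24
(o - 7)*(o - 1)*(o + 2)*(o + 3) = o^4 - 3*o^3 - 27*o^2 - 13*o + 42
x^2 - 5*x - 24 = (x - 8)*(x + 3)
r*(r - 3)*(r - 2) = r^3 - 5*r^2 + 6*r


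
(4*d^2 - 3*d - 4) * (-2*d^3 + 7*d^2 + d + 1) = -8*d^5 + 34*d^4 - 9*d^3 - 27*d^2 - 7*d - 4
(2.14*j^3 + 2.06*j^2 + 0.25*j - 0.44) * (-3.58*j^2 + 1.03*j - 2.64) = -7.6612*j^5 - 5.1706*j^4 - 4.4228*j^3 - 3.6057*j^2 - 1.1132*j + 1.1616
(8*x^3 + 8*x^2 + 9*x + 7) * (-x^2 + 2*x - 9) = -8*x^5 + 8*x^4 - 65*x^3 - 61*x^2 - 67*x - 63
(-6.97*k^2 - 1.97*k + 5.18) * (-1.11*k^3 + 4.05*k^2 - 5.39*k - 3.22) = 7.7367*k^5 - 26.0418*k^4 + 23.84*k^3 + 54.0407*k^2 - 21.5768*k - 16.6796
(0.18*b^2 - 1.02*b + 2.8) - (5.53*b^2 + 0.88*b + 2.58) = -5.35*b^2 - 1.9*b + 0.22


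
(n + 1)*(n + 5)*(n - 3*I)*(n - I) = n^4 + 6*n^3 - 4*I*n^3 + 2*n^2 - 24*I*n^2 - 18*n - 20*I*n - 15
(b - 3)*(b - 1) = b^2 - 4*b + 3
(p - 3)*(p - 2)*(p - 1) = p^3 - 6*p^2 + 11*p - 6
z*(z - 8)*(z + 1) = z^3 - 7*z^2 - 8*z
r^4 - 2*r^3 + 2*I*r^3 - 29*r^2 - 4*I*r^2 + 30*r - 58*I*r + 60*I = (r - 6)*(r - 1)*(r + 5)*(r + 2*I)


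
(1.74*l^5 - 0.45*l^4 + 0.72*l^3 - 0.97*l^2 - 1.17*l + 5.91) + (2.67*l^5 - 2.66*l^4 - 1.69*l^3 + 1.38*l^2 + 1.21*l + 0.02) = 4.41*l^5 - 3.11*l^4 - 0.97*l^3 + 0.41*l^2 + 0.04*l + 5.93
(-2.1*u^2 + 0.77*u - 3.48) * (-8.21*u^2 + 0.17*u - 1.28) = 17.241*u^4 - 6.6787*u^3 + 31.3897*u^2 - 1.5772*u + 4.4544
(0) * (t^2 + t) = 0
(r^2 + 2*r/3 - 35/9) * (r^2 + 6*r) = r^4 + 20*r^3/3 + r^2/9 - 70*r/3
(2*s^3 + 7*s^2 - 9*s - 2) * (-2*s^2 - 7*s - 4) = -4*s^5 - 28*s^4 - 39*s^3 + 39*s^2 + 50*s + 8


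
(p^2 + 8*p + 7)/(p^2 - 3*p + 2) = (p^2 + 8*p + 7)/(p^2 - 3*p + 2)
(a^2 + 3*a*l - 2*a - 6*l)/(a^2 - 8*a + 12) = (a + 3*l)/(a - 6)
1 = 1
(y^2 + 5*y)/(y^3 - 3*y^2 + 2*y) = (y + 5)/(y^2 - 3*y + 2)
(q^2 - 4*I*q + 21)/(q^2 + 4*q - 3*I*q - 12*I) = (q^2 - 4*I*q + 21)/(q^2 + q*(4 - 3*I) - 12*I)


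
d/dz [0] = 0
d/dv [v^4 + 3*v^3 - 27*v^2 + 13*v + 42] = 4*v^3 + 9*v^2 - 54*v + 13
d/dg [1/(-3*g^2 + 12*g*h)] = 2*(g - 2*h)/(3*g^2*(g - 4*h)^2)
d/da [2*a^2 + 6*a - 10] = 4*a + 6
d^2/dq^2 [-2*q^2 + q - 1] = -4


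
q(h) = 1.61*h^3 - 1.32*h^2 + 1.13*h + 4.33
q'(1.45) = 7.46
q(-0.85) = 1.43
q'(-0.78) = 6.13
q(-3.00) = -54.41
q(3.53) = 62.69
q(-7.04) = -630.80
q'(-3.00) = 52.52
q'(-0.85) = 6.86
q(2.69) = 29.16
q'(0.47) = 0.96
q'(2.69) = 28.98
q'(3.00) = 36.68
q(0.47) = 4.74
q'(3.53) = 52.00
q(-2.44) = -29.67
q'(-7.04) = 259.10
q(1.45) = 8.10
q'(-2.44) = 36.33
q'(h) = 4.83*h^2 - 2.64*h + 1.13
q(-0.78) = 1.88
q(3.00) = 39.31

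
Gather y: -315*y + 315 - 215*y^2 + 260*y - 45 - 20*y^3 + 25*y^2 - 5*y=-20*y^3 - 190*y^2 - 60*y + 270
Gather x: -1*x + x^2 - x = x^2 - 2*x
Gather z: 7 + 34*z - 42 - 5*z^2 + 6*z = -5*z^2 + 40*z - 35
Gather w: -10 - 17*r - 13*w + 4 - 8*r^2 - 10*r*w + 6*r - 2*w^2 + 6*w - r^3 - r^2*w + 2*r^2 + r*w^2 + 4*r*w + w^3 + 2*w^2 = -r^3 - 6*r^2 + r*w^2 - 11*r + w^3 + w*(-r^2 - 6*r - 7) - 6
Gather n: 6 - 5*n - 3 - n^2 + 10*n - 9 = -n^2 + 5*n - 6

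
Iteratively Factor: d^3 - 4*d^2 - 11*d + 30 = (d + 3)*(d^2 - 7*d + 10) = (d - 2)*(d + 3)*(d - 5)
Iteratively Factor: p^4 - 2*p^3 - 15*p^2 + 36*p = (p + 4)*(p^3 - 6*p^2 + 9*p) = (p - 3)*(p + 4)*(p^2 - 3*p) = (p - 3)^2*(p + 4)*(p)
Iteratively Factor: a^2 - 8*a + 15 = (a - 5)*(a - 3)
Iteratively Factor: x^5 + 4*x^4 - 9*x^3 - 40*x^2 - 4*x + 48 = (x + 2)*(x^4 + 2*x^3 - 13*x^2 - 14*x + 24) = (x - 3)*(x + 2)*(x^3 + 5*x^2 + 2*x - 8) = (x - 3)*(x + 2)^2*(x^2 + 3*x - 4) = (x - 3)*(x + 2)^2*(x + 4)*(x - 1)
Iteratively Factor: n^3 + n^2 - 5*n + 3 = (n + 3)*(n^2 - 2*n + 1) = (n - 1)*(n + 3)*(n - 1)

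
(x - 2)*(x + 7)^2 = x^3 + 12*x^2 + 21*x - 98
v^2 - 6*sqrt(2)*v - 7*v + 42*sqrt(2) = (v - 7)*(v - 6*sqrt(2))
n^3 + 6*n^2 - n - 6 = (n - 1)*(n + 1)*(n + 6)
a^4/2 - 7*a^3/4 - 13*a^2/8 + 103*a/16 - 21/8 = (a/2 + 1)*(a - 7/2)*(a - 3/2)*(a - 1/2)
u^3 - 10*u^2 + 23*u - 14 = (u - 7)*(u - 2)*(u - 1)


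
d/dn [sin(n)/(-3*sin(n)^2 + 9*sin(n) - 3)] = -cos(n)^3/(3*(sin(n)^2 - 3*sin(n) + 1)^2)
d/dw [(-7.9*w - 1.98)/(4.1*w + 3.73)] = (-87.5309*w - 79.63177)/(4.1*w + 3.73)^3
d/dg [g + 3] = 1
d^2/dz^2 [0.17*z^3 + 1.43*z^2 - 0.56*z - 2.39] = 1.02*z + 2.86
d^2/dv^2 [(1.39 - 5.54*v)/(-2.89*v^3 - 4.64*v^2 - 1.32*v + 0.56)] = (277.623804*v^5 + 306.422076*v^4 - 101.94952*v^3 - 103.781064*v^2 + 21.792528*v - 3.877088)/(24.137569*v^9 + 116.261232*v^8 + 219.735948*v^7 + 192.069848*v^6 + 55.307568*v^5 - 24.733248*v^4 - 15.560448*v^3 + 1.43808*v^2 + 1.241856*v - 0.175616)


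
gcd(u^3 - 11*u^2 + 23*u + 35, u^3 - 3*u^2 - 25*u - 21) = u^2 - 6*u - 7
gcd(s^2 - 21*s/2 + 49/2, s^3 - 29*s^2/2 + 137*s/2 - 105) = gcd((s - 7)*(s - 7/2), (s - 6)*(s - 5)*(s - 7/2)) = s - 7/2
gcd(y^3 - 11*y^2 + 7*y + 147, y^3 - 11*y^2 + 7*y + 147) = y^3 - 11*y^2 + 7*y + 147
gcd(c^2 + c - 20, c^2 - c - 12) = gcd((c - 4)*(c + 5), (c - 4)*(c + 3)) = c - 4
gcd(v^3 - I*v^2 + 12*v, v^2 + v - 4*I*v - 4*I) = v - 4*I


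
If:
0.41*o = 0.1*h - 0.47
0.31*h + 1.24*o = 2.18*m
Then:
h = 4.1*o + 4.7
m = 1.15183486238532*o + 0.668348623853211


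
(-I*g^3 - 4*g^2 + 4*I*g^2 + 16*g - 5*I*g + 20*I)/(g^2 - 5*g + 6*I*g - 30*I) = (-I*g^3 + 4*g^2*(-1 + I) + g*(16 - 5*I) + 20*I)/(g^2 + g*(-5 + 6*I) - 30*I)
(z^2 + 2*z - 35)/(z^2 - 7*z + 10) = (z + 7)/(z - 2)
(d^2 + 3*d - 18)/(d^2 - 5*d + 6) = (d + 6)/(d - 2)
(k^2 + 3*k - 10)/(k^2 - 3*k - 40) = (k - 2)/(k - 8)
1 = 1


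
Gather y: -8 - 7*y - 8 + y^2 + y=y^2 - 6*y - 16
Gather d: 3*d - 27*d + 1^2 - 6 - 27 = -24*d - 32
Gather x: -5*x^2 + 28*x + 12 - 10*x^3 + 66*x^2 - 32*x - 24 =-10*x^3 + 61*x^2 - 4*x - 12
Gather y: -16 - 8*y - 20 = -8*y - 36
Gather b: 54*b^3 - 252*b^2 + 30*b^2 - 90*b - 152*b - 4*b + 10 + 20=54*b^3 - 222*b^2 - 246*b + 30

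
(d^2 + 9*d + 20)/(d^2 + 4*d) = (d + 5)/d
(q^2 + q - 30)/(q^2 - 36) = (q - 5)/(q - 6)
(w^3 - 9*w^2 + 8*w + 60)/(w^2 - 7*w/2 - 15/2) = 2*(w^2 - 4*w - 12)/(2*w + 3)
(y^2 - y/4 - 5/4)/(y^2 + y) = (y - 5/4)/y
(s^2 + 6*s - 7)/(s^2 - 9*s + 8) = (s + 7)/(s - 8)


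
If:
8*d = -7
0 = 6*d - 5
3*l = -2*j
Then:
No Solution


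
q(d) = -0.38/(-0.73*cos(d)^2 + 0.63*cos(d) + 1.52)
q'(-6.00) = 0.04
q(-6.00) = -0.26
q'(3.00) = -3.40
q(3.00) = -2.10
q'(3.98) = 0.76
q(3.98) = -0.49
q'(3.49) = 3.24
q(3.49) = -1.34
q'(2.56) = -1.65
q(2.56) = -0.79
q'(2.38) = -0.95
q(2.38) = -0.56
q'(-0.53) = -0.05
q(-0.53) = -0.25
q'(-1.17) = 0.01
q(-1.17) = -0.23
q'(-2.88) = 3.78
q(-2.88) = -1.65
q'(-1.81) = 0.20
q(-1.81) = -0.29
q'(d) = -0.38*(-1.46*sin(d)*cos(d) + 0.63*sin(d))/(-0.73*cos(d)^2 + 0.63*cos(d) + 1.52)^2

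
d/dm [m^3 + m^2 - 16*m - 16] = 3*m^2 + 2*m - 16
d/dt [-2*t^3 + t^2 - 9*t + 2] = -6*t^2 + 2*t - 9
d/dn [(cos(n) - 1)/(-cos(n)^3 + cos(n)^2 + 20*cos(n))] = (-7*cos(n)/2 + 2*cos(2*n) - cos(3*n)/2 - 18)*sin(n)/((sin(n)^2 + cos(n) + 19)^2*cos(n)^2)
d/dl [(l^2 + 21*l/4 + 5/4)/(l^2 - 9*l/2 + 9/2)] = 13*(-3*l^2 + 2*l + 9)/(4*l^4 - 36*l^3 + 117*l^2 - 162*l + 81)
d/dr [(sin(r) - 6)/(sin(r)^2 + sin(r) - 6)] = (12 - sin(r))*sin(r)*cos(r)/(sin(r)^2 + sin(r) - 6)^2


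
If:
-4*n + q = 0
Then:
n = q/4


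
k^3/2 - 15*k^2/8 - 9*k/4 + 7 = (k/2 + 1)*(k - 4)*(k - 7/4)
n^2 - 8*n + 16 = (n - 4)^2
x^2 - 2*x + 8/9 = (x - 4/3)*(x - 2/3)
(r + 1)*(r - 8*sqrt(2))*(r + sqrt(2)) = r^3 - 7*sqrt(2)*r^2 + r^2 - 16*r - 7*sqrt(2)*r - 16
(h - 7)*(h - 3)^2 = h^3 - 13*h^2 + 51*h - 63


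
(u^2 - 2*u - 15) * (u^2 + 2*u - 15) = u^4 - 34*u^2 + 225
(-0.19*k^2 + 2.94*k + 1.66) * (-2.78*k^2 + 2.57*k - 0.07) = 0.5282*k^4 - 8.6615*k^3 + 2.9543*k^2 + 4.0604*k - 0.1162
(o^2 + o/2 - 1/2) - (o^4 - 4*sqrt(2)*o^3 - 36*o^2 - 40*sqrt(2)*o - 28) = -o^4 + 4*sqrt(2)*o^3 + 37*o^2 + o/2 + 40*sqrt(2)*o + 55/2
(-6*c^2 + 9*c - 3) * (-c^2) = 6*c^4 - 9*c^3 + 3*c^2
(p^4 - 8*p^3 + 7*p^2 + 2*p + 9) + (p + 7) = p^4 - 8*p^3 + 7*p^2 + 3*p + 16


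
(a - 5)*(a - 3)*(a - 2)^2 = a^4 - 12*a^3 + 51*a^2 - 92*a + 60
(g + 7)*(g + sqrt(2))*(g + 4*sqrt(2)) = g^3 + 7*g^2 + 5*sqrt(2)*g^2 + 8*g + 35*sqrt(2)*g + 56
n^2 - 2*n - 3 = (n - 3)*(n + 1)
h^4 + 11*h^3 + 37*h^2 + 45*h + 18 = (h + 1)^2*(h + 3)*(h + 6)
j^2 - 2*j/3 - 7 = (j - 3)*(j + 7/3)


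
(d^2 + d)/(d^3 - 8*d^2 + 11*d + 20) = d/(d^2 - 9*d + 20)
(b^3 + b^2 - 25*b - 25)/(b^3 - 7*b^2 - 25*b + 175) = (b + 1)/(b - 7)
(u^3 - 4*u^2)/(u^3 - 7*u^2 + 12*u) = u/(u - 3)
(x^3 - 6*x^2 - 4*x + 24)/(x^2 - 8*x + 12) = x + 2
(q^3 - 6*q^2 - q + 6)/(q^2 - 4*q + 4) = (q^3 - 6*q^2 - q + 6)/(q^2 - 4*q + 4)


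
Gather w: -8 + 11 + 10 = 13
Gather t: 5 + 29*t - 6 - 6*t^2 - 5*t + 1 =-6*t^2 + 24*t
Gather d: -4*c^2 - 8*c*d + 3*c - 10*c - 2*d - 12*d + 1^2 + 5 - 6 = -4*c^2 - 7*c + d*(-8*c - 14)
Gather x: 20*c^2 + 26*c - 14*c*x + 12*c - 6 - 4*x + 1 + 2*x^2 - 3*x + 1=20*c^2 + 38*c + 2*x^2 + x*(-14*c - 7) - 4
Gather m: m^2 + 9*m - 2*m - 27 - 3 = m^2 + 7*m - 30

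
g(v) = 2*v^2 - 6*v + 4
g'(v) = 4*v - 6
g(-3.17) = 43.12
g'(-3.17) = -18.68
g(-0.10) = 4.62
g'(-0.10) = -6.40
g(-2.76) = 35.80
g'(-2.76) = -17.04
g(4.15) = 13.54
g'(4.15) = 10.60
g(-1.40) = 16.32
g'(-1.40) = -11.60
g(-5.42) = 95.27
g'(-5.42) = -27.68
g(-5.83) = 106.96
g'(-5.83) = -29.32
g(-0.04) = 4.24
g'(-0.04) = -6.16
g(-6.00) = 112.00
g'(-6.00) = -30.00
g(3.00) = 4.00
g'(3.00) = 6.00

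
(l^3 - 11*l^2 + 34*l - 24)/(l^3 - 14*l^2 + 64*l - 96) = (l - 1)/(l - 4)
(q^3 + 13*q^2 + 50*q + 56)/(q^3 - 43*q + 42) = (q^2 + 6*q + 8)/(q^2 - 7*q + 6)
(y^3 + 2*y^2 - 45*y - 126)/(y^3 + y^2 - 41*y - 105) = (y + 6)/(y + 5)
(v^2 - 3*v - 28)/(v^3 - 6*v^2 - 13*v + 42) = (v + 4)/(v^2 + v - 6)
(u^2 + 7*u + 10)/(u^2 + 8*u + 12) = (u + 5)/(u + 6)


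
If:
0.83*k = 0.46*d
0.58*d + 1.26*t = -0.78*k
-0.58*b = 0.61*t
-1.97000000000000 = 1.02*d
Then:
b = -1.63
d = -1.93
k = -1.07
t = 1.55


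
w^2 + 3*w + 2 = (w + 1)*(w + 2)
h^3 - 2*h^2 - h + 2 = (h - 2)*(h - 1)*(h + 1)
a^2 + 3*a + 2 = (a + 1)*(a + 2)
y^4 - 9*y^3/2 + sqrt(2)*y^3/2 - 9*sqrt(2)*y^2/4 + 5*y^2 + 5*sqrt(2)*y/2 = y*(y - 5/2)*(y - 2)*(y + sqrt(2)/2)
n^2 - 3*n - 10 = (n - 5)*(n + 2)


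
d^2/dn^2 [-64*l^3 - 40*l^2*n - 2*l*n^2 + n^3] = -4*l + 6*n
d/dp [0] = 0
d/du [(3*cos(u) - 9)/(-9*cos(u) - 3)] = 10*sin(u)/(3*cos(u) + 1)^2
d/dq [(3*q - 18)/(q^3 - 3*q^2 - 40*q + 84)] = 3*(-2*q^3 + 21*q^2 - 36*q - 156)/(q^6 - 6*q^5 - 71*q^4 + 408*q^3 + 1096*q^2 - 6720*q + 7056)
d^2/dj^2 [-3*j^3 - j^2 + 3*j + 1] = -18*j - 2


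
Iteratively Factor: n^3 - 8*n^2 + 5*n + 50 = (n + 2)*(n^2 - 10*n + 25) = (n - 5)*(n + 2)*(n - 5)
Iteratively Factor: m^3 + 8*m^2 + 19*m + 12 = (m + 3)*(m^2 + 5*m + 4) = (m + 3)*(m + 4)*(m + 1)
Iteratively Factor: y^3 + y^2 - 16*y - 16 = (y + 1)*(y^2 - 16) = (y + 1)*(y + 4)*(y - 4)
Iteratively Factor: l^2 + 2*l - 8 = (l + 4)*(l - 2)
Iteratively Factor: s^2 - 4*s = (s - 4)*(s)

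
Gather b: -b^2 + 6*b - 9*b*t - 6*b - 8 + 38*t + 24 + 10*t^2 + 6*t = -b^2 - 9*b*t + 10*t^2 + 44*t + 16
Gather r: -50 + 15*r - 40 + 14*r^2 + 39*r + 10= 14*r^2 + 54*r - 80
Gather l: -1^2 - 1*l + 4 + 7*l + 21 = 6*l + 24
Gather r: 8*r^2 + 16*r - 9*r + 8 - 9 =8*r^2 + 7*r - 1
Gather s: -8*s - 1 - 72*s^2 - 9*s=-72*s^2 - 17*s - 1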